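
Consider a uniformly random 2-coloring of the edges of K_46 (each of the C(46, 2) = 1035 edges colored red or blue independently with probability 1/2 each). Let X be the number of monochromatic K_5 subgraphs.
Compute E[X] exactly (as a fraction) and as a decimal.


Let X = Σ_S X_S over the C(46, 5) = 1370754 subsets S of size 5, where X_S = 1 if the K_5 on S is monochromatic.
For a fixed S, the K_5 on S has C(5, 2) = 10 edges. P[all 10 edges red] = (1/2)^10, and likewise for blue, so P[monochromatic] = 2·(1/2)^10 = 2^{1 − 10} = 1/512.
By linearity of expectation: E[X] = C(46, 5) · 2^{1 − 10} = 1370754 · 1/512 = 685377/256.
Numerically: E[X] ≈ 2677.2539.

E[X] = C(46,5)·2^(1−C(5,2)) = 685377/256 ≈ 2677.2539.


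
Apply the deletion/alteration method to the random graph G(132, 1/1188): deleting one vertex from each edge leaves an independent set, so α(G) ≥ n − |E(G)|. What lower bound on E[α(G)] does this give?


E[|E(G)|] = C(132, 2)·p = 8646 · (1/1188) = 131/18.
E[α(G)] ≥ n − E[|E(G)|] = 132 − 131/18 = 2245/18.
Numerically: ≈ 124.722222.
(This is only a lower bound; the true E[α(G)] may be larger.)

E[α(G)] ≥ 2245/18 ≈ 124.722222.


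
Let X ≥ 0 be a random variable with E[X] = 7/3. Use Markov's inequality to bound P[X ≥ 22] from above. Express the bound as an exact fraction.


μ = E[X] = 7/3, a = 22.
Markov: P[X ≥ 22] ≤ μ/a = (7/3)/22 = 7/66.
Numerically: ≈ 0.106.
(Since a = 22 > μ = 2.333, the bound 7/66 is < 1 and informative.)

P[X ≥ 22] ≤ 7/66 ≈ 0.106.


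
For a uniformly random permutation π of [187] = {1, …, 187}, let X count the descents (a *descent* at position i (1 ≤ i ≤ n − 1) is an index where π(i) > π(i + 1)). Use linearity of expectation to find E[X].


Write X = Σ X_I over i = 1, …, 186, with X_I the indicator of one descent.
There are 186 indicators.
For each fixed i, the pair (π(i), π(i+1)) is a uniformly random ordered pair of distinct values from {1, …, 187}; by symmetry P[π(i) > π(i+1)] = 1/2.
By linearity: E[X] = 186 · (1/2) = (187 − 1) · (1/2) = 93 ≈ 93.000.

E[X] = 93 = 93.000.


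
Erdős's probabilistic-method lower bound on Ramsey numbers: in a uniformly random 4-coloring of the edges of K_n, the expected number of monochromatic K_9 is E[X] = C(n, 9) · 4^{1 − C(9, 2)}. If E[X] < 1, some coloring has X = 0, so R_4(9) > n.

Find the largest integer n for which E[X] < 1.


We need C(n, 9) · 4^{1 − 36} < 1, i.e. C(n, 9) < 4^{36 − 1} = 1180591620717411303424.
Check values of n near the boundary:
  n = 911: C(911, 9) = 1144686900492291197405; 1144686900492291197405 < 1180591620717411303424? YES
  n = 912: C(912, 9) = 1156095740032081475120; 1156095740032081475120 < 1180591620717411303424? YES
  n = 913: C(913, 9) = 1167605542753639808390; 1167605542753639808390 < 1180591620717411303424? YES
  n = 914: C(914, 9) = 1179217089587653905932; 1179217089587653905932 < 1180591620717411303424? YES
  n = 915: C(915, 9) = 1190931166636537885130; 1190931166636537885130 < 1180591620717411303424? NO
  n = 916: C(916, 9) = 1202748565202942340440; 1202748565202942340440 < 1180591620717411303424? NO
  n = 917: C(917, 9) = 1214670081818390006810; 1214670081818390006810 < 1180591620717411303424? NO
The largest n with C(n, 9) < 1180591620717411303424 is n = 914 (where E[X] = 294804272396913476483/295147905179352825856 ≈ 0.99884). Hence R_4(9) > 914, i.e. R_4(9) ≥ 915.

Largest n = 914; hence R_4(9) > 914.


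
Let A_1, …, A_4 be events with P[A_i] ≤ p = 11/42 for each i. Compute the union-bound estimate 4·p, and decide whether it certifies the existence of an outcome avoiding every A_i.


Union bound: P[∪_{i=1}^{4} A_i] ≤ Σ_i P[A_i] ≤ 4·p = 4·(11/42) = 22/21.
Numerically: 22/21 ≈ 1.047619.
Is 22/21 < 1? NO.
Since the bound 22/21 is ≥ 1, the union bound is uninformative here; it does NOT by itself certify existence.

4·p = 22/21 ≈ 1.047619; existence NOT certified by the union bound.


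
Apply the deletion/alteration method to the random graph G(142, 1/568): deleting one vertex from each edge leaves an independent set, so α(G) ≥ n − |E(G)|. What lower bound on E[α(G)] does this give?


E[|E(G)|] = C(142, 2)·p = 10011 · (1/568) = 141/8.
E[α(G)] ≥ n − E[|E(G)|] = 142 − 141/8 = 995/8.
Numerically: ≈ 124.375.
(This is only a lower bound; the true E[α(G)] may be larger.)

E[α(G)] ≥ 995/8 ≈ 124.375.


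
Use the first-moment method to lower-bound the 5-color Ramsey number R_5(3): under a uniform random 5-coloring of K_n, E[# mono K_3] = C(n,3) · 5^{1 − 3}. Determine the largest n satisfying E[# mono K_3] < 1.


We need C(n, 3) · 5^{1 − 3} < 1, i.e. C(n, 3) < 5^{3 − 1} = 25.
Check values of n near the boundary:
  n = 3: C(3, 3) = 1; 1 < 25? YES
  n = 4: C(4, 3) = 4; 4 < 25? YES
  n = 5: C(5, 3) = 10; 10 < 25? YES
  n = 6: C(6, 3) = 20; 20 < 25? YES
  n = 7: C(7, 3) = 35; 35 < 25? NO
The largest n with C(n, 3) < 25 is n = 6 (where E[X] = 4/5 ≈ 0.8000000). Hence R_5(3) > 6, i.e. R_5(3) ≥ 7.

Largest n = 6; hence R_5(3) > 6.


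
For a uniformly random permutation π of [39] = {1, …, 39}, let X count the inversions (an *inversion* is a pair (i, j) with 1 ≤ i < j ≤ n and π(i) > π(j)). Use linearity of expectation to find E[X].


Write X = Σ X_I over the C(39, 2) = 741 pairs i < j, with X_I the indicator of one inversion.
There are 741 indicators.
For each fixed pair i < j, the values π(i) and π(j) are two distinct elements of {1, …, 39} in uniformly random order; by symmetry P[π(i) > π(j)] = 1/2.
By linearity: E[X] = 741 · (1/2) = C(39, 2) · (1/2) = 741/2 = 741/2 ≈ 370.50000.

E[X] = 741/2 = 370.50000.


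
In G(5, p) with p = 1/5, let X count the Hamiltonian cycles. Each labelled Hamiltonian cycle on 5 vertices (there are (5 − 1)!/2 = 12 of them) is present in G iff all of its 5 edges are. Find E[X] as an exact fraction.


K_5 has (5 − 1)!/2 = 12 labelled Hamiltonian cycles.
For each such Hamiltonian cycle H, let X_H = 1 if all 5 edges of H are present in G. Then P[X_H = 1] = p^{5} = (1/5)^{5} = 1/3125.
By linearity: E[X] = Σ_H E[X_H] = 12 · p^{5} = 12 · 1/3125 = 12/3125.
Numerically: E[X] ≈ 0.00384.

E[X] = 12 · (1/5)^{5} = 12/3125 ≈ 0.00384.


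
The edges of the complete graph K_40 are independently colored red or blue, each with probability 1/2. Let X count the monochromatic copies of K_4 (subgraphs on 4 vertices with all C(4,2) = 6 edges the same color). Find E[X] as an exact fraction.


Let X = Σ_S X_S over the C(40, 4) = 91390 subsets S of size 4, where X_S = 1 if the K_4 on S is monochromatic.
For a fixed S, the K_4 on S has C(4, 2) = 6 edges. P[all 6 edges red] = (1/2)^6, and likewise for blue, so P[monochromatic] = 2·(1/2)^6 = 2^{1 − 6} = 1/32.
By linearity: E[X] = C(40, 4) · 2^{1 − 6} = 91390 · 1/32 = 45695/16.
Numerically: E[X] ≈ 2855.93750.

E[X] = C(40,4)·2^(1−C(4,2)) = 45695/16 ≈ 2855.93750.


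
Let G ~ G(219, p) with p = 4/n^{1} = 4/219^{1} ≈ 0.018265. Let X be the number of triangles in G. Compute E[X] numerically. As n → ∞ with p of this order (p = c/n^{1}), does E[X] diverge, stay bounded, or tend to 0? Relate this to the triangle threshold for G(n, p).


Number of potential triangles: C(219, 3) = 1726669.
Each occurs with probability p³ ≈ (0.018265)³ ≈ 6.0932308e-06.
By linearity: E[X] = C(219, 3)·p³ ≈ 1726669 · 6.0932308e-06 ≈ 10.52099.
Here α = 1, so p = 4/n is exactly at the triangle threshold p ~ 1/n. Asymptotically E[X] → c³/6 = 4³/6 = 32/3 ≈ 10.66667, a bounded constant. In this regime the triangle count is asymptotically Poisson(c³/6).

E[X] ≈ 10.52099; in regime p = Θ(1/n^{1}) E[X] stays bounded (at the triangle threshold p ~ 1/n).


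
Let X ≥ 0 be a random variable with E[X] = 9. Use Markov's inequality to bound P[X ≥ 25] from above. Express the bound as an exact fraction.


μ = E[X] = 9, a = 25.
Markov: P[X ≥ 25] ≤ μ/a = (9)/25 = 9/25.
Numerically: ≈ 0.360.
(Since a = 25 > μ = 9.000, the bound 9/25 is < 1 and informative.)

P[X ≥ 25] ≤ 9/25 ≈ 0.360.


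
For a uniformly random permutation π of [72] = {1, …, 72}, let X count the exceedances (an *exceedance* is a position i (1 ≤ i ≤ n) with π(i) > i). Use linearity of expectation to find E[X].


Write X = Σ_{i=1}^{72} X_i, where X_i = 1_{π(i) > i}.
For each fixed i, π(i) is uniform over {1, …, 72} (marginal of a uniform permutation), so P[π(i) > i] = (n − i)/n. Summing: Σ_{i=1}^{72} (n − i)/n = (0 + 1 + … + 71)/72 = 72(72 − 1)/(2·72) = (72 − 1)/2.
Hence E[X] = Σ_{i=1}^{72} (72 − i)/72 = 71/2 ≈ 35.500000.

E[X] = 71/2 = 35.500000.


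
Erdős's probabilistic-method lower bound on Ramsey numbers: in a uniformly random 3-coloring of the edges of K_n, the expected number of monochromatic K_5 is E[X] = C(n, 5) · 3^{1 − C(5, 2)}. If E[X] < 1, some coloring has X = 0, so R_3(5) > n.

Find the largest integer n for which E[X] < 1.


We need C(n, 5) · 3^{1 − 10} < 1, i.e. C(n, 5) < 3^{10 − 1} = 19683.
Check values of n near the boundary:
  n = 15: C(15, 5) = 3003; 3003 < 19683? YES
  n = 16: C(16, 5) = 4368; 4368 < 19683? YES
  n = 17: C(17, 5) = 6188; 6188 < 19683? YES
  n = 18: C(18, 5) = 8568; 8568 < 19683? YES
  n = 19: C(19, 5) = 11628; 11628 < 19683? YES
  n = 20: C(20, 5) = 15504; 15504 < 19683? YES
  n = 21: C(21, 5) = 20349; 20349 < 19683? NO
  n = 22: C(22, 5) = 26334; 26334 < 19683? NO
The largest n with C(n, 5) < 19683 is n = 20 (where E[X] = 5168/6561 ≈ 0.788). Hence R_3(5) > 20, i.e. R_3(5) ≥ 21.

Largest n = 20; hence R_3(5) > 20.


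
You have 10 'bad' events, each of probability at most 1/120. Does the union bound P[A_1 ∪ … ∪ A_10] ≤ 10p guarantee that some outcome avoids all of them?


Union bound: P[∪_{i=1}^{10} A_i] ≤ Σ_i P[A_i] ≤ 10·p = 10·(1/120) = 1/12.
Numerically: 1/12 ≈ 0.0833333.
Is 1/12 < 1? YES.
Since P[∪ A_i] ≤ 1/12 < 1, the complement has P[∩ A_i^c] ≥ 1 − 1/12 = 11/12 > 0, so some outcome avoids every A_i.

10·p = 1/12 ≈ 0.0833333; existence CERTIFIED by the union bound.


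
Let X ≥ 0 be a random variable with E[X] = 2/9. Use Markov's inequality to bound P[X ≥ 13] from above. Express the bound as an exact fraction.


μ = E[X] = 2/9, a = 13.
Markov: P[X ≥ 13] ≤ μ/a = (2/9)/13 = 2/117.
Numerically: ≈ 0.017.
(Since a = 13 > μ = 0.222, the bound 2/117 is < 1 and informative.)

P[X ≥ 13] ≤ 2/117 ≈ 0.017.


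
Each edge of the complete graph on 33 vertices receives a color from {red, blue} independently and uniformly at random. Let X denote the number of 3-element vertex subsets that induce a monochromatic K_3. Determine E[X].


Let X = Σ_S X_S over the C(33, 3) = 5456 subsets S of size 3, where X_S = 1 if the K_3 on S is monochromatic.
For a fixed S, the K_3 on S has C(3, 2) = 3 edges. P[all 3 edges red] = (1/2)^3, and likewise for blue, so P[monochromatic] = 2·(1/2)^3 = 2^{1 − 3} = 1/4.
By linearity: E[X] = C(33, 3) · 2^{1 − 3} = 5456 · 1/4 = 1364.
Numerically: E[X] ≈ 1364.000000.

E[X] = C(33,3)·2^(1−C(3,2)) = 1364 ≈ 1364.000000.


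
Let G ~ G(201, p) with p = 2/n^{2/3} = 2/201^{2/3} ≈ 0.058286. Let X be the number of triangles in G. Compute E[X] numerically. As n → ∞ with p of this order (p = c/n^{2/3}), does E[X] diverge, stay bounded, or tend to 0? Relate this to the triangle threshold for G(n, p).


Number of potential triangles: C(201, 3) = 1333300.
Each occurs with probability p³ ≈ (0.058286)³ ≈ 1.9801490e-04.
By linearity: E[X] = C(201, 3)·p³ ≈ 1333300 · 1.9801490e-04 ≈ 264.01327.
Since α = 2/3 < 1, p = c/n^{2/3} ≫ 1/n is above the triangle threshold p ~ 1/n. Asymptotically E[X] ~ (c³/6)·n^{3(1−α)} = (2³/6)·n^{1} → ∞; triangles are abundant w.h.p.

E[X] ≈ 264.01327; in regime p = Θ(1/n^{2/3}) E[X] diverges (above the triangle threshold p ~ 1/n).


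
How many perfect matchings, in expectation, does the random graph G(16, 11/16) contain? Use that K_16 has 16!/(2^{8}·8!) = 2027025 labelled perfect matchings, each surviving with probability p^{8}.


K_16 has 16!/(2^{8}·8!) = 2027025 labelled perfect matchings.
For each such perfect matching H, let X_H = 1 if all 8 edges of H are present in G. Then P[X_H = 1] = p^{8} = (11/16)^{8} = 214358881/4294967296.
By linearity of expectation: E[X] = Σ_H E[X_H] = 2027025 · p^{8} = 2027025 · 214358881/4294967296 = 434510810759025/4294967296.
Numerically: E[X] ≈ 1.01e+05.

E[X] = 2027025 · (11/16)^{8} = 434510810759025/4294967296 ≈ 1.01e+05.


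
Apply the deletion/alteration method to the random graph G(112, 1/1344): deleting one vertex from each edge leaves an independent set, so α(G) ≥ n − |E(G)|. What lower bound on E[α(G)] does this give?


E[|E(G)|] = C(112, 2)·p = 6216 · (1/1344) = 37/8.
E[α(G)] ≥ n − E[|E(G)|] = 112 − 37/8 = 859/8.
Numerically: ≈ 107.375.
(This is only a lower bound; the true E[α(G)] may be larger.)

E[α(G)] ≥ 859/8 ≈ 107.375.


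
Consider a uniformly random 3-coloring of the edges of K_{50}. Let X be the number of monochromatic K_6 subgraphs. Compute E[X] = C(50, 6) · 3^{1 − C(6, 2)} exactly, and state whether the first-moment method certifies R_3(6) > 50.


E[X] = C(50, 6) · 3^{1 − 15} = 15890700 · 3^{−14} = 15890700/4782969.
As a reduced fraction: E[X] = 5296900/1594323 ≈ 3.3224.
Is E[X] < 1? NO.
Since E[X] ≥ 1, the first-moment bound is inconclusive at n = 50; it does NOT by itself certify R_3(6) > 50.

E[X] = 5296900/1594323 ≈ 3.3224; E[X] ≥ 1; first-moment method inconclusive here.


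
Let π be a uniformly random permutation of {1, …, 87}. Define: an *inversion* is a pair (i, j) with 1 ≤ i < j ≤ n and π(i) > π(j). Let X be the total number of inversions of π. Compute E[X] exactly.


Write X = Σ X_I over the C(87, 2) = 3741 pairs i < j, with X_I the indicator of one inversion.
There are 3741 indicators.
For each fixed pair i < j, the values π(i) and π(j) are two distinct elements of {1, …, 87} in uniformly random order; by symmetry P[π(i) > π(j)] = 1/2.
By linearity: E[X] = 3741 · (1/2) = C(87, 2) · (1/2) = 3741/2 = 3741/2 ≈ 1870.500.

E[X] = 3741/2 = 1870.500.


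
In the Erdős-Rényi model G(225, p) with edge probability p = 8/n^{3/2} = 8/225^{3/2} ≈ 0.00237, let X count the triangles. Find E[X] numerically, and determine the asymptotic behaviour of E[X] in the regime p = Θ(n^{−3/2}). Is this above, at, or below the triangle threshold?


Number of potential triangles: C(225, 3) = 1873200.
Each occurs with probability p³ ≈ (0.00237)³ ≈ 1.331829e-08.
By linearity: E[X] = C(225, 3)·p³ ≈ 1873200 · 1.331829e-08 ≈ 0.0249.
Since α = 3/2 > 1, p = c/n^{3/2} = o(1/n) is below the triangle threshold p ~ 1/n. Asymptotically E[X] ~ (c³/6)·n^{3(1−α)} = (8³/6)·n^{-1.5} → 0, so by Markov's inequality G has no triangles w.h.p.

E[X] ≈ 0.0249; in regime p = Θ(1/n^{3/2}) E[X] tends to 0 (below the triangle threshold p ~ 1/n).


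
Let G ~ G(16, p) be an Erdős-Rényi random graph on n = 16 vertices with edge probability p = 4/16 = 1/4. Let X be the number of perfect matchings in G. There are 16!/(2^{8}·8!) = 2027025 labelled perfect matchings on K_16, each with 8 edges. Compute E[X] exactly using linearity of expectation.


K_16 has 16!/(2^{8}·8!) = 2027025 labelled perfect matchings.
For each such perfect matching H, let X_H = 1 if all 8 edges of H are present in G. Then P[X_H = 1] = p^{8} = (1/4)^{8} = 1/65536.
By linearity: E[X] = Σ_H E[X_H] = 2027025 · p^{8} = 2027025 · 1/65536 = 2027025/65536.
Numerically: E[X] ≈ 30.93.

E[X] = 2027025 · (1/4)^{8} = 2027025/65536 ≈ 30.93.


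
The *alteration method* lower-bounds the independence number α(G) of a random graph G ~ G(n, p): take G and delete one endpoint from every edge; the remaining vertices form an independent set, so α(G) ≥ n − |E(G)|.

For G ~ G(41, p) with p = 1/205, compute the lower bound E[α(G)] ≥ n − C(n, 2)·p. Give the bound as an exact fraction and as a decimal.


E[|E(G)|] = C(41, 2)·p = 820 · (1/205) = 4.
E[α(G)] ≥ n − E[|E(G)|] = 41 − 4 = 37.
Numerically: ≈ 37.0000.
(This is only a lower bound; the true E[α(G)] may be larger.)

E[α(G)] ≥ 37 ≈ 37.0000.


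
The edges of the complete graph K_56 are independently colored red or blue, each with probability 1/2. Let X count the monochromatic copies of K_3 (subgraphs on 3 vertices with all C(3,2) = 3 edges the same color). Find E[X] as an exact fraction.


Let X = Σ_S X_S over the C(56, 3) = 27720 subsets S of size 3, where X_S = 1 if the K_3 on S is monochromatic.
For a fixed S, the K_3 on S has C(3, 2) = 3 edges. P[all 3 edges red] = (1/2)^3, and likewise for blue, so P[monochromatic] = 2·(1/2)^3 = 2^{1 − 3} = 1/4.
By linearity of expectation: E[X] = C(56, 3) · 2^{1 − 3} = 27720 · 1/4 = 6930.
Numerically: E[X] ≈ 6930.0000.

E[X] = C(56,3)·2^(1−C(3,2)) = 6930 ≈ 6930.0000.


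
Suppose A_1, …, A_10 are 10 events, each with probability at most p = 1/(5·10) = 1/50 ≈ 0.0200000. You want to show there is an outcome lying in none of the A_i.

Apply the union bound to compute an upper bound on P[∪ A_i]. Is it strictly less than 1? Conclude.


Union bound: P[∪_{i=1}^{10} A_i] ≤ Σ_i P[A_i] ≤ 10·p = 10·(1/50) = 1/5.
Numerically: 1/5 ≈ 0.2000000.
Is 1/5 < 1? YES.
Since P[∪ A_i] ≤ 1/5 < 1, the complement has P[∩ A_i^c] ≥ 1 − 1/5 = 4/5 > 0, so some outcome avoids every A_i.

10·p = 1/5 ≈ 0.2000000; existence CERTIFIED by the union bound.


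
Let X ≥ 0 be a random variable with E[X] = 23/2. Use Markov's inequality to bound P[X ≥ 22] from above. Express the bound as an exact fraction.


μ = E[X] = 23/2, a = 22.
Markov: P[X ≥ 22] ≤ μ/a = (23/2)/22 = 23/44.
Numerically: ≈ 0.5227.
(Since a = 22 > μ = 11.5000, the bound 23/44 is < 1 and informative.)

P[X ≥ 22] ≤ 23/44 ≈ 0.5227.


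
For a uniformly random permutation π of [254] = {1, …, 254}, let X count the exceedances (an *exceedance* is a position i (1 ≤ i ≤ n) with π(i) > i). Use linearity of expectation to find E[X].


Write X = Σ_{i=1}^{254} X_i, where X_i = 1_{π(i) > i}.
For each fixed i, π(i) is uniform over {1, …, 254} (marginal of a uniform permutation), so P[π(i) > i] = (n − i)/n. Summing: Σ_{i=1}^{254} (n − i)/n = (0 + 1 + … + 253)/254 = 254(254 − 1)/(2·254) = (254 − 1)/2.
Hence E[X] = Σ_{i=1}^{254} (254 − i)/254 = 253/2 ≈ 126.500.

E[X] = 253/2 = 126.500.


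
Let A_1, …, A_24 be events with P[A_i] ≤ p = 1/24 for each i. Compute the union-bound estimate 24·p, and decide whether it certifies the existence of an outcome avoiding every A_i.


Union bound: P[∪_{i=1}^{24} A_i] ≤ Σ_i P[A_i] ≤ 24·p = 24·(1/24) = 1.
Numerically: 1 ≈ 1.0000000.
Is 1 < 1? NO.
Since the bound 1 is ≥ 1, the union bound is uninformative here; it does NOT by itself certify existence.

24·p = 1 ≈ 1.0000000; existence NOT certified by the union bound.


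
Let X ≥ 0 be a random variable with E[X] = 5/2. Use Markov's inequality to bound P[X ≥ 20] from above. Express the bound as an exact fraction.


μ = E[X] = 5/2, a = 20.
Markov: P[X ≥ 20] ≤ μ/a = (5/2)/20 = 1/8.
Numerically: ≈ 0.125.
(Since a = 20 > μ = 2.500, the bound 1/8 is < 1 and informative.)

P[X ≥ 20] ≤ 1/8 ≈ 0.125.


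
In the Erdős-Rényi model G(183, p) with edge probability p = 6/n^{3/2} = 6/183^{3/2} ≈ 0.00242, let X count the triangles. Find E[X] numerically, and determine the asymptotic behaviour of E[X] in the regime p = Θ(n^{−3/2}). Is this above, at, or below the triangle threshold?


Number of potential triangles: C(183, 3) = 1004731.
Each occurs with probability p³ ≈ (0.00242)³ ≈ 1.42372e-08.
By linearity: E[X] = C(183, 3)·p³ ≈ 1004731 · 1.42372e-08 ≈ 0.014.
Since α = 3/2 > 1, p = c/n^{3/2} = o(1/n) is below the triangle threshold p ~ 1/n. Asymptotically E[X] ~ (c³/6)·n^{3(1−α)} = (6³/6)·n^{-1.5} → 0, so by Markov's inequality G has no triangles w.h.p.

E[X] ≈ 0.014; in regime p = Θ(1/n^{3/2}) E[X] tends to 0 (below the triangle threshold p ~ 1/n).


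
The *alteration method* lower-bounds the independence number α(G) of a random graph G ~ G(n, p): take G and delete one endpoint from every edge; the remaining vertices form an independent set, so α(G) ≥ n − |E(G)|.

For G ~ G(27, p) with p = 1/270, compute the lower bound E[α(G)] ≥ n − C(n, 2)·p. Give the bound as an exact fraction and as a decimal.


E[|E(G)|] = C(27, 2)·p = 351 · (1/270) = 13/10.
E[α(G)] ≥ n − E[|E(G)|] = 27 − 13/10 = 257/10.
Numerically: ≈ 25.700000.
(This is only a lower bound; the true E[α(G)] may be larger.)

E[α(G)] ≥ 257/10 ≈ 25.700000.


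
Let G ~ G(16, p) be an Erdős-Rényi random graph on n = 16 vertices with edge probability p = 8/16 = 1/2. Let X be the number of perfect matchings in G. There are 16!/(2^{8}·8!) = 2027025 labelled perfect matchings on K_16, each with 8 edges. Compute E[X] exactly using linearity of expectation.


K_16 has 16!/(2^{8}·8!) = 2027025 labelled perfect matchings.
For each such perfect matching H, let X_H = 1 if all 8 edges of H are present in G. Then P[X_H = 1] = p^{8} = (1/2)^{8} = 1/256.
Summing the indicators: E[X] = Σ_H E[X_H] = 2027025 · p^{8} = 2027025 · 1/256 = 2027025/256.
Numerically: E[X] ≈ 7.92e+03.

E[X] = 2027025 · (1/2)^{8} = 2027025/256 ≈ 7.92e+03.


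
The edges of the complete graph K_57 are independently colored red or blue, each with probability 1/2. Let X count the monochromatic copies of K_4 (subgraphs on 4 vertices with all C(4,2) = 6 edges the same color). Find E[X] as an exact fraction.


Let X = Σ_S X_S over the C(57, 4) = 395010 subsets S of size 4, where X_S = 1 if the K_4 on S is monochromatic.
For a fixed S, the K_4 on S has C(4, 2) = 6 edges. P[all 6 edges red] = (1/2)^6, and likewise for blue, so P[monochromatic] = 2·(1/2)^6 = 2^{1 − 6} = 1/32.
Summing: E[X] = C(57, 4) · 2^{1 − 6} = 395010 · 1/32 = 197505/16.
Numerically: E[X] ≈ 12344.062.

E[X] = C(57,4)·2^(1−C(4,2)) = 197505/16 ≈ 12344.062.


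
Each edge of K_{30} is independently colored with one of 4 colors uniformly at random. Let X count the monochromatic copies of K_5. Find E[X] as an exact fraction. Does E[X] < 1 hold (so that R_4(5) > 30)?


E[X] = C(30, 5) · 4^{1 − 10} = 142506 · 4^{−9} = 142506/262144.
As a reduced fraction: E[X] = 71253/131072 ≈ 0.5436.
Is E[X] < 1? YES.
Since E[X] < 1, there exists a 4-coloring of K_{30} with no monochromatic K_5; hence R_4(5) > 30.

E[X] = 71253/131072 ≈ 0.5436; E[X] < 1, so R_4(5) > 30.


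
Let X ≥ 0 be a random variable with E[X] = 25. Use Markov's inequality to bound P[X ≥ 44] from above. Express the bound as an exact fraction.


μ = E[X] = 25, a = 44.
Markov: P[X ≥ 44] ≤ μ/a = (25)/44 = 25/44.
Numerically: ≈ 0.5682.
(Since a = 44 > μ = 25.0000, the bound 25/44 is < 1 and informative.)

P[X ≥ 44] ≤ 25/44 ≈ 0.5682.


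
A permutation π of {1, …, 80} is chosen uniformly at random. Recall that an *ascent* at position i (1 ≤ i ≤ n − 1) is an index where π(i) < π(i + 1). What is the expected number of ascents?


Write X = Σ X_I over i = 1, …, 79, with X_I the indicator of one ascent.
There are 79 indicators.
For each fixed i, the pair (π(i), π(i+1)) is a uniformly random ordered pair of distinct values from {1, …, 80}; by symmetry P[π(i) < π(i+1)] = 1/2.
By linearity: E[X] = 79 · (1/2) = (80 − 1) · (1/2) = 79/2 ≈ 39.500000.

E[X] = 79/2 = 39.500000.


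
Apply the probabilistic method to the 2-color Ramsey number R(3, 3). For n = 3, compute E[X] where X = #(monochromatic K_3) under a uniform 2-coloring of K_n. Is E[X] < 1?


E[X] = C(3, 3) · 2^{1 − 3} = 1 · 2^{−2} = 1/4.
As a reduced fraction: E[X] = 1/4 ≈ 0.250.
Is E[X] < 1? YES.
Since E[X] < 1, there exists a 2-coloring of K_{3} with no monochromatic K_3; hence R(3, 3) > 3.

E[X] = 1/4 ≈ 0.250; E[X] < 1, so R(3, 3) > 3.


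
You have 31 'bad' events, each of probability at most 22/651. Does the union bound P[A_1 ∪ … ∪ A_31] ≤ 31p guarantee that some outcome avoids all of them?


Union bound: P[∪_{i=1}^{31} A_i] ≤ Σ_i P[A_i] ≤ 31·p = 31·(22/651) = 22/21.
Numerically: 22/21 ≈ 1.047619.
Is 22/21 < 1? NO.
Since the bound 22/21 is ≥ 1, the union bound is uninformative here; it does NOT by itself certify existence.

31·p = 22/21 ≈ 1.047619; existence NOT certified by the union bound.


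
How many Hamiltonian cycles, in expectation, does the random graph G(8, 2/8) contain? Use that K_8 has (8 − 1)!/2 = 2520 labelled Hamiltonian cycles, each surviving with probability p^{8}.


K_8 has (8 − 1)!/2 = 2520 labelled Hamiltonian cycles.
For each such Hamiltonian cycle H, let X_H = 1 if all 8 edges of H are present in G. Then P[X_H = 1] = p^{8} = (1/4)^{8} = 1/65536.
Summing the indicators: E[X] = Σ_H E[X_H] = 2520 · p^{8} = 2520 · 1/65536 = 315/8192.
Numerically: E[X] ≈ 0.0384521.

E[X] = 2520 · (1/4)^{8} = 315/8192 ≈ 0.0384521.


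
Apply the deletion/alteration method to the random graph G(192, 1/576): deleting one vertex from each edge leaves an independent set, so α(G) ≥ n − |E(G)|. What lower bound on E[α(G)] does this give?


E[|E(G)|] = C(192, 2)·p = 18336 · (1/576) = 191/6.
E[α(G)] ≥ n − E[|E(G)|] = 192 − 191/6 = 961/6.
Numerically: ≈ 160.1667.
(This is only a lower bound; the true E[α(G)] may be larger.)

E[α(G)] ≥ 961/6 ≈ 160.1667.


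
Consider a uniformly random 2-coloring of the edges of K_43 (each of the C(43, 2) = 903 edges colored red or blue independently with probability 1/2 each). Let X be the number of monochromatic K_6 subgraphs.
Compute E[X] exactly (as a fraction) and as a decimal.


Let X = Σ_S X_S over the C(43, 6) = 6096454 subsets S of size 6, where X_S = 1 if the K_6 on S is monochromatic.
For a fixed S, the K_6 on S has C(6, 2) = 15 edges. P[all 15 edges red] = (1/2)^15, and likewise for blue, so P[monochromatic] = 2·(1/2)^15 = 2^{1 − 15} = 1/16384.
Summing: E[X] = C(43, 6) · 2^{1 − 15} = 6096454 · 1/16384 = 3048227/8192.
Numerically: E[X] ≈ 372.0980.

E[X] = C(43,6)·2^(1−C(6,2)) = 3048227/8192 ≈ 372.0980.


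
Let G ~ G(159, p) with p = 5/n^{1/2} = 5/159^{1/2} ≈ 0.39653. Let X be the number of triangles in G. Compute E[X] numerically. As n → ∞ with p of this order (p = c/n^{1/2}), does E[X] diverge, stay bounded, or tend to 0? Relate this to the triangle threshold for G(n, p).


Number of potential triangles: C(159, 3) = 657359.
Each occurs with probability p³ ≈ (0.39653)³ ≈ 6.2346823e-02.
By linearity: E[X] = C(159, 3)·p³ ≈ 657359 · 6.2346823e-02 ≈ 40984.24507.
Since α = 1/2 < 1, p = c/n^{1/2} ≫ 1/n is above the triangle threshold p ~ 1/n. Asymptotically E[X] ~ (c³/6)·n^{3(1−α)} = (5³/6)·n^{1.5} → ∞; triangles are abundant w.h.p.

E[X] ≈ 40984.24507; in regime p = Θ(1/n^{1/2}) E[X] diverges (above the triangle threshold p ~ 1/n).


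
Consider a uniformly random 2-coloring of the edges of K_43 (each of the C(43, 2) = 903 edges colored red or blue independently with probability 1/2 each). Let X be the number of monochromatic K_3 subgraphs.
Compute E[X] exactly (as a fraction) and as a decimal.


Let X = Σ_S X_S over the C(43, 3) = 12341 subsets S of size 3, where X_S = 1 if the K_3 on S is monochromatic.
For a fixed S, the K_3 on S has C(3, 2) = 3 edges. P[all 3 edges red] = (1/2)^3, and likewise for blue, so P[monochromatic] = 2·(1/2)^3 = 2^{1 − 3} = 1/4.
Summing: E[X] = C(43, 3) · 2^{1 − 3} = 12341 · 1/4 = 12341/4.
Numerically: E[X] ≈ 3085.25000.

E[X] = C(43,3)·2^(1−C(3,2)) = 12341/4 ≈ 3085.25000.


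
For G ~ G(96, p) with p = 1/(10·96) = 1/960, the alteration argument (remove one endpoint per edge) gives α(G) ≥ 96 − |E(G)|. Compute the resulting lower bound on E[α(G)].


E[|E(G)|] = C(96, 2)·p = 4560 · (1/960) = 19/4.
E[α(G)] ≥ n − E[|E(G)|] = 96 − 19/4 = 365/4.
Numerically: ≈ 91.250.
(This is only a lower bound; the true E[α(G)] may be larger.)

E[α(G)] ≥ 365/4 ≈ 91.250.


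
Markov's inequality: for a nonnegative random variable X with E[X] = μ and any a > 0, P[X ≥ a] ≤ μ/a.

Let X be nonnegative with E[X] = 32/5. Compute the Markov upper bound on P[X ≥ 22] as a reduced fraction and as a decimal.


μ = E[X] = 32/5, a = 22.
Markov: P[X ≥ 22] ≤ μ/a = (32/5)/22 = 16/55.
Numerically: ≈ 0.291.
(Since a = 22 > μ = 6.400, the bound 16/55 is < 1 and informative.)

P[X ≥ 22] ≤ 16/55 ≈ 0.291.


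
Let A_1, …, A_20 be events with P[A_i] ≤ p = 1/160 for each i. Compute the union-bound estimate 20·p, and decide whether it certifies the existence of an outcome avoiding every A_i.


Union bound: P[∪_{i=1}^{20} A_i] ≤ Σ_i P[A_i] ≤ 20·p = 20·(1/160) = 1/8.
Numerically: 1/8 ≈ 0.1250000.
Is 1/8 < 1? YES.
Since P[∪ A_i] ≤ 1/8 < 1, the complement has P[∩ A_i^c] ≥ 1 − 1/8 = 7/8 > 0, so some outcome avoids every A_i.

20·p = 1/8 ≈ 0.1250000; existence CERTIFIED by the union bound.


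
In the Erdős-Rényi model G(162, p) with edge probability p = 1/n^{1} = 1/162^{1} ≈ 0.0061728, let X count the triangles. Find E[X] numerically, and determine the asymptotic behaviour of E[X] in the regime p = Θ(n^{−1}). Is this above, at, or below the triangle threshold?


Number of potential triangles: C(162, 3) = 695520.
Each occurs with probability p³ ≈ (0.0061728)³ ≈ 2.3520955e-07.
By linearity: E[X] = C(162, 3)·p³ ≈ 695520 · 2.3520955e-07 ≈ 0.16359.
Here α = 1, so p = 1/n is exactly at the triangle threshold p ~ 1/n. Asymptotically E[X] → c³/6 = 1³/6 = 1/6 ≈ 0.16667, a bounded constant. In this regime the triangle count is asymptotically Poisson(c³/6).

E[X] ≈ 0.16359; in regime p = Θ(1/n^{1}) E[X] stays bounded (at the triangle threshold p ~ 1/n).


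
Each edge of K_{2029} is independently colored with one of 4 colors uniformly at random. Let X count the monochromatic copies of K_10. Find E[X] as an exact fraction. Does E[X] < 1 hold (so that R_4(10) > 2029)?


E[X] = C(2029, 10) · 4^{1 − 45} = 318720800295355682059574310 · 4^{−44} = 318720800295355682059574310/309485009821345068724781056.
As a reduced fraction: E[X] = 159360400147677841029787155/154742504910672534362390528 ≈ 1.030.
Is E[X] < 1? NO.
Since E[X] ≥ 1, the first-moment bound is inconclusive at n = 2029; it does NOT by itself certify R_4(10) > 2029.

E[X] = 159360400147677841029787155/154742504910672534362390528 ≈ 1.030; E[X] ≥ 1; first-moment method inconclusive here.


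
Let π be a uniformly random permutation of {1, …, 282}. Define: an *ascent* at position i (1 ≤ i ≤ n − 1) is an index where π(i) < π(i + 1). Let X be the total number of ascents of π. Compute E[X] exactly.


Write X = Σ X_I over i = 1, …, 281, with X_I the indicator of one ascent.
There are 281 indicators.
For each fixed i, the pair (π(i), π(i+1)) is a uniformly random ordered pair of distinct values from {1, …, 282}; by symmetry P[π(i) < π(i+1)] = 1/2.
By linearity: E[X] = 281 · (1/2) = (282 − 1) · (1/2) = 281/2 ≈ 140.50000.

E[X] = 281/2 = 140.50000.


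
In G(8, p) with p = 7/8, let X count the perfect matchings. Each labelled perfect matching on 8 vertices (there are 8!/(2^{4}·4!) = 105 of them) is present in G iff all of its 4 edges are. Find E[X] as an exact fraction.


K_8 has 8!/(2^{4}·4!) = 105 labelled perfect matchings.
For each such perfect matching H, let X_H = 1 if all 4 edges of H are present in G. Then P[X_H = 1] = p^{4} = (7/8)^{4} = 2401/4096.
Summing the indicators: E[X] = Σ_H E[X_H] = 105 · p^{4} = 105 · 2401/4096 = 252105/4096.
Numerically: E[X] ≈ 61.549.

E[X] = 105 · (7/8)^{4} = 252105/4096 ≈ 61.549.


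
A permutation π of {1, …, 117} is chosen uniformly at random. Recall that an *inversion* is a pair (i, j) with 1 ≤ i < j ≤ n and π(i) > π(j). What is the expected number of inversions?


Write X = Σ X_I over the C(117, 2) = 6786 pairs i < j, with X_I the indicator of one inversion.
There are 6786 indicators.
For each fixed pair i < j, the values π(i) and π(j) are two distinct elements of {1, …, 117} in uniformly random order; by symmetry P[π(i) > π(j)] = 1/2.
By linearity: E[X] = 6786 · (1/2) = C(117, 2) · (1/2) = 6786/2 = 3393 ≈ 3393.00000.

E[X] = 3393 = 3393.00000.


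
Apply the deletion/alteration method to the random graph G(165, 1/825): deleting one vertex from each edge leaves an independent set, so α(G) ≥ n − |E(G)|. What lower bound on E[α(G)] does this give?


E[|E(G)|] = C(165, 2)·p = 13530 · (1/825) = 82/5.
E[α(G)] ≥ n − E[|E(G)|] = 165 − 82/5 = 743/5.
Numerically: ≈ 148.6000.
(This is only a lower bound; the true E[α(G)] may be larger.)

E[α(G)] ≥ 743/5 ≈ 148.6000.


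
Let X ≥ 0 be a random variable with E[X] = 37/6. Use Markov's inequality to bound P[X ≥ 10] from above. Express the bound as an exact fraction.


μ = E[X] = 37/6, a = 10.
Markov: P[X ≥ 10] ≤ μ/a = (37/6)/10 = 37/60.
Numerically: ≈ 0.61667.
(Since a = 10 > μ = 6.16667, the bound 37/60 is < 1 and informative.)

P[X ≥ 10] ≤ 37/60 ≈ 0.61667.


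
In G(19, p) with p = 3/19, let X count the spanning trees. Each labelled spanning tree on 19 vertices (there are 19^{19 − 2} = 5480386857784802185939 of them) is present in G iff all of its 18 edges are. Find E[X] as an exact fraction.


K_19 has 19^{19 − 2} = 5480386857784802185939 labelled spanning trees.
For each such spanning tree H, let X_H = 1 if all 18 edges of H are present in G. Then P[X_H = 1] = p^{18} = (3/19)^{18} = 387420489/104127350297911241532841.
By linearity of expectation: E[X] = Σ_H E[X_H] = 5480386857784802185939 · p^{18} = 5480386857784802185939 · 387420489/104127350297911241532841 = 387420489/19.
Numerically: E[X] ≈ 2.039e+07.

E[X] = 5480386857784802185939 · (3/19)^{18} = 387420489/19 ≈ 2.039e+07.


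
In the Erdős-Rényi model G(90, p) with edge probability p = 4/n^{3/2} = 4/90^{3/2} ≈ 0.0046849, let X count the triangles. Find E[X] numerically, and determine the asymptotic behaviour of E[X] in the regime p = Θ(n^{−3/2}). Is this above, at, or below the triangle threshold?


Number of potential triangles: C(90, 3) = 117480.
Each occurs with probability p³ ≈ (0.0046849)³ ≈ 1.0282262e-07.
By linearity: E[X] = C(90, 3)·p³ ≈ 117480 · 1.0282262e-07 ≈ 0.01208.
Since α = 3/2 > 1, p = c/n^{3/2} = o(1/n) is below the triangle threshold p ~ 1/n. Asymptotically E[X] ~ (c³/6)·n^{3(1−α)} = (4³/6)·n^{-1.5} → 0, so by Markov's inequality G has no triangles w.h.p.

E[X] ≈ 0.01208; in regime p = Θ(1/n^{3/2}) E[X] tends to 0 (below the triangle threshold p ~ 1/n).


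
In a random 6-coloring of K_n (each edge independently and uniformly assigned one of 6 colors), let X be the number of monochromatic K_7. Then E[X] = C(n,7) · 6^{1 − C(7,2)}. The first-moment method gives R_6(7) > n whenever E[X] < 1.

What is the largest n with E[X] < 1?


We need C(n, 7) · 6^{1 − 21} < 1, i.e. C(n, 7) < 6^{21 − 1} = 3656158440062976.
Check values of n near the boundary:
  n = 562: C(562, 7) = 3384017972944752; 3384017972944752 < 3656158440062976? YES
  n = 563: C(563, 7) = 3426622515769596; 3426622515769596 < 3656158440062976? YES
  n = 564: C(564, 7) = 3469685994423792; 3469685994423792 < 3656158440062976? YES
  n = 565: C(565, 7) = 3513212521235560; 3513212521235560 < 3656158440062976? YES
  n = 566: C(566, 7) = 3557206237959440; 3557206237959440 < 3656158440062976? YES
  n = 567: C(567, 7) = 3601671315933933; 3601671315933933 < 3656158440062976? YES
  n = 568: C(568, 7) = 3646611956239704; 3646611956239704 < 3656158440062976? YES
  n = 569: C(569, 7) = 3692032389858348; 3692032389858348 < 3656158440062976? NO
  n = 570: C(570, 7) = 3737936877831720; 3737936877831720 < 3656158440062976? NO
The largest n with C(n, 7) < 3656158440062976 is n = 568 (where E[X] = 16882462760369/16926659444736 ≈ 0.9973889). Hence R_6(7) > 568, i.e. R_6(7) ≥ 569.

Largest n = 568; hence R_6(7) > 568.


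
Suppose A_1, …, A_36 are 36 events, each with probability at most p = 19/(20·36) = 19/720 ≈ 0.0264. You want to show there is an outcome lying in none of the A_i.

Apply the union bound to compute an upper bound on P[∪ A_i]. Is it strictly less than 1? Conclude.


Union bound: P[∪_{i=1}^{36} A_i] ≤ Σ_i P[A_i] ≤ 36·p = 36·(19/720) = 19/20.
Numerically: 19/20 ≈ 0.9500.
Is 19/20 < 1? YES.
Since P[∪ A_i] ≤ 19/20 < 1, the complement has P[∩ A_i^c] ≥ 1 − 19/20 = 1/20 > 0, so some outcome avoids every A_i.

36·p = 19/20 ≈ 0.9500; existence CERTIFIED by the union bound.


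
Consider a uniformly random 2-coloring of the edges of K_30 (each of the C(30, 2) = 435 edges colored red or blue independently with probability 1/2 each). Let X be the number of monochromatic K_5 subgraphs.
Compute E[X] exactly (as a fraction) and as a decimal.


Let X = Σ_S X_S over the C(30, 5) = 142506 subsets S of size 5, where X_S = 1 if the K_5 on S is monochromatic.
For a fixed S, the K_5 on S has C(5, 2) = 10 edges. P[all 10 edges red] = (1/2)^10, and likewise for blue, so P[monochromatic] = 2·(1/2)^10 = 2^{1 − 10} = 1/512.
By linearity: E[X] = C(30, 5) · 2^{1 − 10} = 142506 · 1/512 = 71253/256.
Numerically: E[X] ≈ 278.332.

E[X] = C(30,5)·2^(1−C(5,2)) = 71253/256 ≈ 278.332.


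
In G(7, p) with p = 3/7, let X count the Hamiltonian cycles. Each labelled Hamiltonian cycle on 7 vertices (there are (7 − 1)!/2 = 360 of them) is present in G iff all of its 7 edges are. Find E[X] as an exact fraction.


K_7 has (7 − 1)!/2 = 360 labelled Hamiltonian cycles.
For each such Hamiltonian cycle H, let X_H = 1 if all 7 edges of H are present in G. Then P[X_H = 1] = p^{7} = (3/7)^{7} = 2187/823543.
By linearity: E[X] = Σ_H E[X_H] = 360 · p^{7} = 360 · 2187/823543 = 787320/823543.
Numerically: E[X] ≈ 0.956.

E[X] = 360 · (3/7)^{7} = 787320/823543 ≈ 0.956.


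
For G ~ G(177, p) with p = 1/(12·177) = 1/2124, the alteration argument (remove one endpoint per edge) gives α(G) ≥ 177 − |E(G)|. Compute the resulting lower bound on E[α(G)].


E[|E(G)|] = C(177, 2)·p = 15576 · (1/2124) = 22/3.
E[α(G)] ≥ n − E[|E(G)|] = 177 − 22/3 = 509/3.
Numerically: ≈ 169.667.
(This is only a lower bound; the true E[α(G)] may be larger.)

E[α(G)] ≥ 509/3 ≈ 169.667.


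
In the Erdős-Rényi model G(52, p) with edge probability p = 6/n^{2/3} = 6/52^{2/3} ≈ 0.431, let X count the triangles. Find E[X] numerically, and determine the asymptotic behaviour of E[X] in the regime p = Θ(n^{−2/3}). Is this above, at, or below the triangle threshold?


Number of potential triangles: C(52, 3) = 22100.
Each occurs with probability p³ ≈ (0.431)³ ≈ 7.98817e-02.
By linearity: E[X] = C(52, 3)·p³ ≈ 22100 · 7.98817e-02 ≈ 1765.385.
Since α = 2/3 < 1, p = c/n^{2/3} ≫ 1/n is above the triangle threshold p ~ 1/n. Asymptotically E[X] ~ (c³/6)·n^{3(1−α)} = (6³/6)·n^{1} → ∞; triangles are abundant w.h.p.

E[X] ≈ 1765.385; in regime p = Θ(1/n^{2/3}) E[X] diverges (above the triangle threshold p ~ 1/n).


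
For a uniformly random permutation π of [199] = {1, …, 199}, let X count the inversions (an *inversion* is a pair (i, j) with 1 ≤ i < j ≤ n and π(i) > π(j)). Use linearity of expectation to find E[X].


Write X = Σ X_I over the C(199, 2) = 19701 pairs i < j, with X_I the indicator of one inversion.
There are 19701 indicators.
For each fixed pair i < j, the values π(i) and π(j) are two distinct elements of {1, …, 199} in uniformly random order; by symmetry P[π(i) > π(j)] = 1/2.
By linearity: E[X] = 19701 · (1/2) = C(199, 2) · (1/2) = 19701/2 = 19701/2 ≈ 9850.5000.

E[X] = 19701/2 = 9850.5000.


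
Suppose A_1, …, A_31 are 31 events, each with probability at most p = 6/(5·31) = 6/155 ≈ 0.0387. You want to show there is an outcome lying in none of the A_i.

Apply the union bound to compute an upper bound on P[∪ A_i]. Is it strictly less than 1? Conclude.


Union bound: P[∪_{i=1}^{31} A_i] ≤ Σ_i P[A_i] ≤ 31·p = 31·(6/155) = 6/5.
Numerically: 6/5 ≈ 1.2000.
Is 6/5 < 1? NO.
Since the bound 6/5 is ≥ 1, the union bound is uninformative here; it does NOT by itself certify existence.

31·p = 6/5 ≈ 1.2000; existence NOT certified by the union bound.
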